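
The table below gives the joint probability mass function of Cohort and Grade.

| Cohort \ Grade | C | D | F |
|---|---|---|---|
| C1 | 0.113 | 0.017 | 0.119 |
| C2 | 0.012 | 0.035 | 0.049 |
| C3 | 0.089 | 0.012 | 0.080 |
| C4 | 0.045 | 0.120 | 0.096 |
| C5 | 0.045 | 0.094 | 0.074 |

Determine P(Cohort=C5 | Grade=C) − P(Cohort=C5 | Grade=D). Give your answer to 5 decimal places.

-0.19010

P(Grade=C) = 0.113 + 0.012 + 0.089 + 0.045 + 0.045 = 0.304; P(Cohort=C5 | Grade=C) = 0.045/0.304 = 0.148026.
P(Grade=D) = 0.017 + 0.035 + 0.012 + 0.120 + 0.094 = 0.278; P(Cohort=C5 | Grade=D) = 0.094/0.278 = 0.338129.
Difference = -0.19010.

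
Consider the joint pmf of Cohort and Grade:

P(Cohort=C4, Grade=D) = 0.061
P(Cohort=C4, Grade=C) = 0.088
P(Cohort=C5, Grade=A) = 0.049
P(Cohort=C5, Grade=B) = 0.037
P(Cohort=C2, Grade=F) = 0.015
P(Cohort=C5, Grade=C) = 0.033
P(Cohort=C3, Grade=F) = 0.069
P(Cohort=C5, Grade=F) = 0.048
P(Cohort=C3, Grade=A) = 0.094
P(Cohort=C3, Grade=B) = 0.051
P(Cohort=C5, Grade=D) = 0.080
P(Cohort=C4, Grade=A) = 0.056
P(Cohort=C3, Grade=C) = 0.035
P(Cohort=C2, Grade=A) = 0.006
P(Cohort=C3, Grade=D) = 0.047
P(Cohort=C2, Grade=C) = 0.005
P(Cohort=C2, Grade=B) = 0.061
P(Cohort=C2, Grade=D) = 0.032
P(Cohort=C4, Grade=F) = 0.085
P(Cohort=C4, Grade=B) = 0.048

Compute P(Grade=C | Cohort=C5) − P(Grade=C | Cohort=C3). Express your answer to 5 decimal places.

P(Cohort=C5) = 0.049 + 0.037 + 0.033 + 0.080 + 0.048 = 0.247; P(Grade=C | Cohort=C5) = 0.033/0.247 = 0.133603.
P(Cohort=C3) = 0.094 + 0.051 + 0.035 + 0.047 + 0.069 = 0.296; P(Grade=C | Cohort=C3) = 0.035/0.296 = 0.118243.
Difference = 0.01536.

0.01536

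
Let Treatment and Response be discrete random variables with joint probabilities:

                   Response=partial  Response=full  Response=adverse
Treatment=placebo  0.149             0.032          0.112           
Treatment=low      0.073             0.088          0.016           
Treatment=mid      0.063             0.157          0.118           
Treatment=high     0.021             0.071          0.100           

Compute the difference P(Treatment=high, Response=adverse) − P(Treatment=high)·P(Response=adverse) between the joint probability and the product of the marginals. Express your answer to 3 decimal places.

0.034

P(Treatment=high) = 0.021 + 0.071 + 0.100 = 0.192.
P(Response=adverse) = 0.112 + 0.016 + 0.118 + 0.100 = 0.346.
P(Treatment=high, Response=adverse) − P(Treatment=high)P(Response=adverse) = 0.100 − 0.192×0.346 = 0.034.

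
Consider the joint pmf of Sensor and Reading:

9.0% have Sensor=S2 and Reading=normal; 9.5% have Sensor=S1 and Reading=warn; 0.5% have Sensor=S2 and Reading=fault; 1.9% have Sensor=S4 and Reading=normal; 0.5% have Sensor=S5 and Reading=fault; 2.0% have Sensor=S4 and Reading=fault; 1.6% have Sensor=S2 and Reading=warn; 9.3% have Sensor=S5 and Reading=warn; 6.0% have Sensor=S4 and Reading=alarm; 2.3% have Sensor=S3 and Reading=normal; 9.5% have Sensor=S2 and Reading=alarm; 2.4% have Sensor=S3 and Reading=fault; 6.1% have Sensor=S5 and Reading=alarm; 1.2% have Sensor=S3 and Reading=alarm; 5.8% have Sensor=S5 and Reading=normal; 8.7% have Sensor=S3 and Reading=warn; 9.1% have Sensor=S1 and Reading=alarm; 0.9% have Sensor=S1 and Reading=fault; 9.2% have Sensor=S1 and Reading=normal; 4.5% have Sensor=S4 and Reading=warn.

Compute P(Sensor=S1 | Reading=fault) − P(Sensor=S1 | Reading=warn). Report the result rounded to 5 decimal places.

P(Reading=fault) = 0.009 + 0.005 + 0.024 + 0.020 + 0.005 = 0.063; P(Sensor=S1 | Reading=fault) = 0.009/0.063 = 0.142857.
P(Reading=warn) = 0.095 + 0.016 + 0.087 + 0.045 + 0.093 = 0.336; P(Sensor=S1 | Reading=warn) = 0.095/0.336 = 0.282738.
Difference = -0.13988.

-0.13988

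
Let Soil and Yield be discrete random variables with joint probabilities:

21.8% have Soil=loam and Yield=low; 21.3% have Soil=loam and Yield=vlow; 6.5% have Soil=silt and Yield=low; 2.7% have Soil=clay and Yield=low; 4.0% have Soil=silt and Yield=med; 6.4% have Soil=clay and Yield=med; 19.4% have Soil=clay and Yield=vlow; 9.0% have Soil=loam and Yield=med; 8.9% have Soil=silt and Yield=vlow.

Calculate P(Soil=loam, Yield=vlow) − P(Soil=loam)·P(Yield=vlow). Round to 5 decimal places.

P(Soil=loam) = 0.213 + 0.218 + 0.090 = 0.521.
P(Yield=vlow) = 0.213 + 0.194 + 0.089 = 0.496.
P(Soil=loam, Yield=vlow) − P(Soil=loam)P(Yield=vlow) = 0.213 − 0.521×0.496 = -0.04542.

-0.04542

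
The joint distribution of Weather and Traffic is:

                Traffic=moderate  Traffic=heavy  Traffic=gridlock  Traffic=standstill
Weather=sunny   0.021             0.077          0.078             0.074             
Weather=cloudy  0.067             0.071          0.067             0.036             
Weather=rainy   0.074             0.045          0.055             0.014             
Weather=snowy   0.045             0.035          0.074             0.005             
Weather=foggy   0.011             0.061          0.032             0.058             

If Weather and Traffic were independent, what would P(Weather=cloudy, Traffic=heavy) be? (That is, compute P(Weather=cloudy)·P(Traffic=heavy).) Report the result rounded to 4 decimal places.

0.0696

P(Weather=cloudy) = 0.067 + 0.071 + 0.067 + 0.036 = 0.241.
P(Traffic=heavy) = 0.077 + 0.071 + 0.045 + 0.035 + 0.061 = 0.289.
Product: 0.241 × 0.289 = 0.0696.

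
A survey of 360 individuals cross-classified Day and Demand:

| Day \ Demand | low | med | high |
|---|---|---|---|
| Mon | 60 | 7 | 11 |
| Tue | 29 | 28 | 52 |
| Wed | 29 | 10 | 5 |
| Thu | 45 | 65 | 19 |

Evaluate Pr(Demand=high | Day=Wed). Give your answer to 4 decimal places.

Total with Day=Wed: 29 + 10 + 5 = 44.
P(Demand=high | Day=Wed) = 5/44 = 0.1136.

0.1136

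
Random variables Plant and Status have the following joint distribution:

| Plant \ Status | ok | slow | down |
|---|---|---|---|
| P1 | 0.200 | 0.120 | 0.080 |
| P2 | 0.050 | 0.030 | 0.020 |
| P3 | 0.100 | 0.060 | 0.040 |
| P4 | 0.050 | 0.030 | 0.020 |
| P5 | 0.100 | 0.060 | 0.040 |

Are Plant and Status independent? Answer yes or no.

yes

Every cell satisfies P(Plant,Status) = P(Plant)·P(Status). For instance P(Plant=P2) = 0.100, P(Status=ok) = 0.500, and 0.100×0.500 = 0.050 matches the joint entry. So Plant and Status are independent.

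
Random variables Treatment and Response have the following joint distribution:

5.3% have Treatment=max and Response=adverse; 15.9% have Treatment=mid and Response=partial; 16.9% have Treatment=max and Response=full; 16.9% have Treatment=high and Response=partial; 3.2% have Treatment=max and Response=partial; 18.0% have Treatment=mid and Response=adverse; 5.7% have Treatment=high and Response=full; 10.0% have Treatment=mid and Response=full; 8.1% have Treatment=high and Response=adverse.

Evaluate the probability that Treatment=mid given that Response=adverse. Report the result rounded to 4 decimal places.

P(Response=adverse) = 0.180 + 0.081 + 0.053 = 0.314.
P(Treatment=mid | Response=adverse) = 0.180/0.314 = 0.5732.

0.5732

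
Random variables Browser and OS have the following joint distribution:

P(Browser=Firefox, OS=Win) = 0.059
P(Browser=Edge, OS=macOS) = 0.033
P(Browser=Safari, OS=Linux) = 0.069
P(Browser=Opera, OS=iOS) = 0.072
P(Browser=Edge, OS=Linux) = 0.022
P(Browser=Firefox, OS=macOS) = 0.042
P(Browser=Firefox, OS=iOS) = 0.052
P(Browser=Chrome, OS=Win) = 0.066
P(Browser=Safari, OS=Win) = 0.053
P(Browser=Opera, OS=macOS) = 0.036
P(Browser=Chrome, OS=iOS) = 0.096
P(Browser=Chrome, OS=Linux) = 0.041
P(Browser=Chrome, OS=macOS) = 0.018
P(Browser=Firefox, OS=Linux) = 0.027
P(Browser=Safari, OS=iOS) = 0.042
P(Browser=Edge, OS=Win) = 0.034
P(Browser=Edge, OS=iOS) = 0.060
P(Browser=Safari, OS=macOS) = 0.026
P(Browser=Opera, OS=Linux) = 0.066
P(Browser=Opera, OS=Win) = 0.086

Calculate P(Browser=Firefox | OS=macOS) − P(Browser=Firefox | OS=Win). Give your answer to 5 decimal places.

0.07298

P(OS=macOS) = 0.018 + 0.042 + 0.026 + 0.033 + 0.036 = 0.155; P(Browser=Firefox | OS=macOS) = 0.042/0.155 = 0.270968.
P(OS=Win) = 0.066 + 0.059 + 0.053 + 0.034 + 0.086 = 0.298; P(Browser=Firefox | OS=Win) = 0.059/0.298 = 0.197987.
Difference = 0.07298.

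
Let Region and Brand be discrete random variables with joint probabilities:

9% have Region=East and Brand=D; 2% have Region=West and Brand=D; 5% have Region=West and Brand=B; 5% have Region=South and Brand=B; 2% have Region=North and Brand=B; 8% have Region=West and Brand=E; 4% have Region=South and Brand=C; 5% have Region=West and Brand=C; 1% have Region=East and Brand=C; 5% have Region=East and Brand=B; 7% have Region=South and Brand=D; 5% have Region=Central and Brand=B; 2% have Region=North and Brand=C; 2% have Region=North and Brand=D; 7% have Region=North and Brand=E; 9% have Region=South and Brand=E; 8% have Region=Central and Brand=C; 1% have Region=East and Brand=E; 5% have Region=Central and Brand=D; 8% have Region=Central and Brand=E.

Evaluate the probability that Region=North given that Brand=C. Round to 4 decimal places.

0.1000

P(Brand=C) = 0.02 + 0.04 + 0.01 + 0.05 + 0.08 = 0.20.
P(Region=North | Brand=C) = 0.02/0.20 = 0.1000.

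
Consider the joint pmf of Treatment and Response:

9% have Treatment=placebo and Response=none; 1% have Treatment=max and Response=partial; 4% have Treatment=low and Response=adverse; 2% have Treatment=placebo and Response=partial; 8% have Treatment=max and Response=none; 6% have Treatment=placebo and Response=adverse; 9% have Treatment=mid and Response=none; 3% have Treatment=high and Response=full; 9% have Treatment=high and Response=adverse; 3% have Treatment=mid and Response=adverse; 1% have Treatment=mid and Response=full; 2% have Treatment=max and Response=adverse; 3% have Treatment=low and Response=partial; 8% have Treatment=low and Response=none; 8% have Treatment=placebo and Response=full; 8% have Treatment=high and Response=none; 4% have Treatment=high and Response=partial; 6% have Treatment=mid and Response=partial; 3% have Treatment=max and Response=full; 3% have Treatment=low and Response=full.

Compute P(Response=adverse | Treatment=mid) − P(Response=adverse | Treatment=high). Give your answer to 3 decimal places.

P(Treatment=mid) = 0.09 + 0.06 + 0.01 + 0.03 = 0.19; P(Response=adverse | Treatment=mid) = 0.03/0.19 = 0.1579.
P(Treatment=high) = 0.08 + 0.04 + 0.03 + 0.09 = 0.24; P(Response=adverse | Treatment=high) = 0.09/0.24 = 0.3750.
Difference = -0.217.

-0.217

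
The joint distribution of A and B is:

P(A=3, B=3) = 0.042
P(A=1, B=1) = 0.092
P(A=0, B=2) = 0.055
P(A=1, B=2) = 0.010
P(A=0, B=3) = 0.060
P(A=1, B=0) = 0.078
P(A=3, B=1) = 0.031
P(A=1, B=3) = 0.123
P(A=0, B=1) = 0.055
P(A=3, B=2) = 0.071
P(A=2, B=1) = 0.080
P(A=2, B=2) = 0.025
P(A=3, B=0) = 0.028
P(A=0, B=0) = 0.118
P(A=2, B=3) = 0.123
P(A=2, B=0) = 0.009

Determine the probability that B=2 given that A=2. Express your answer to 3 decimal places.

0.105

P(A=2) = 0.009 + 0.080 + 0.025 + 0.123 = 0.237.
P(B=2 | A=2) = 0.025/0.237 = 0.105.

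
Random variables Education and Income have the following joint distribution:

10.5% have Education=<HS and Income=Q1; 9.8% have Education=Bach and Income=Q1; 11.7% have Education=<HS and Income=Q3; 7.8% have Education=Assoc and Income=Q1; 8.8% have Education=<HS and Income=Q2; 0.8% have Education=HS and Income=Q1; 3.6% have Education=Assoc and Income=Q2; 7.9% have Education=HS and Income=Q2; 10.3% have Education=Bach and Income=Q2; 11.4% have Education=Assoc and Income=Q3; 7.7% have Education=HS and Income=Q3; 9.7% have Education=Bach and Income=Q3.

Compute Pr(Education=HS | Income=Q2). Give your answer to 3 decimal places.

0.258

P(Income=Q2) = 0.088 + 0.079 + 0.036 + 0.103 = 0.306.
P(Education=HS | Income=Q2) = 0.079/0.306 = 0.258.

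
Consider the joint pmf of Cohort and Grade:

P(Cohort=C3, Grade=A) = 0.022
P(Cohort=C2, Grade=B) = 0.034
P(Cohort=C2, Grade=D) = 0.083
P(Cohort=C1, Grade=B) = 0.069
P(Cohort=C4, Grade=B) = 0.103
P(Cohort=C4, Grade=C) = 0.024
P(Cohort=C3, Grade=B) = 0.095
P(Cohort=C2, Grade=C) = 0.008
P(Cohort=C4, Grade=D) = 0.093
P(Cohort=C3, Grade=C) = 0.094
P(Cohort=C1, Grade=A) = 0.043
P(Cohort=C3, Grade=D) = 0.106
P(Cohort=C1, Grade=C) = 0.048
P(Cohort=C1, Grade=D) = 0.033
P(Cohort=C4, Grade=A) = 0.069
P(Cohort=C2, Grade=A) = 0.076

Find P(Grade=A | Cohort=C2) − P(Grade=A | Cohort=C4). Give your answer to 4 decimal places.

P(Cohort=C2) = 0.076 + 0.034 + 0.008 + 0.083 = 0.201; P(Grade=A | Cohort=C2) = 0.076/0.201 = 0.37811.
P(Cohort=C4) = 0.069 + 0.103 + 0.024 + 0.093 = 0.289; P(Grade=A | Cohort=C4) = 0.069/0.289 = 0.23875.
Difference = 0.1394.

0.1394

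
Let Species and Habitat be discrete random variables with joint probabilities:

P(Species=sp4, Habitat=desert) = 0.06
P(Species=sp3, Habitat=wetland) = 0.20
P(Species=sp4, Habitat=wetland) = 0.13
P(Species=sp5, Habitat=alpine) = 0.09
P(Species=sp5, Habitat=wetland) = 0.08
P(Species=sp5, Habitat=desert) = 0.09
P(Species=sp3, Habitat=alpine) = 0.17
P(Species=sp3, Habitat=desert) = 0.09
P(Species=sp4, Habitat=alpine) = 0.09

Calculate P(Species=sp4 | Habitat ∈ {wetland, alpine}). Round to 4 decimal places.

0.2895

P(Habitat=wetland) = 0.20 + 0.13 + 0.08 = 0.41.
P(Habitat=alpine) = 0.17 + 0.09 + 0.09 = 0.35.
P(Habitat ∈ {wetland, alpine}) = 0.41 + 0.35 = 0.76; P(Species=sp4, Habitat ∈ {wetland, alpine}) = 0.13 + 0.09 = 0.22.
P(Species=sp4 | Habitat ∈ {wetland, alpine}) = 0.22/0.76 = 0.2895.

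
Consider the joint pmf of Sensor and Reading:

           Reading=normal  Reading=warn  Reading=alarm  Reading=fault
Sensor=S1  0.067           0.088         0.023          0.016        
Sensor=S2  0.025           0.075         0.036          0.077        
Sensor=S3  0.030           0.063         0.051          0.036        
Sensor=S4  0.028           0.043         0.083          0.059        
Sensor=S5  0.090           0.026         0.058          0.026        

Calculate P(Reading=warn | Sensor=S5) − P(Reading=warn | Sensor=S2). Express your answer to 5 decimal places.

-0.22211

P(Sensor=S5) = 0.090 + 0.026 + 0.058 + 0.026 = 0.200; P(Reading=warn | Sensor=S5) = 0.026/0.200 = 0.130000.
P(Sensor=S2) = 0.025 + 0.075 + 0.036 + 0.077 = 0.213; P(Reading=warn | Sensor=S2) = 0.075/0.213 = 0.352113.
Difference = -0.22211.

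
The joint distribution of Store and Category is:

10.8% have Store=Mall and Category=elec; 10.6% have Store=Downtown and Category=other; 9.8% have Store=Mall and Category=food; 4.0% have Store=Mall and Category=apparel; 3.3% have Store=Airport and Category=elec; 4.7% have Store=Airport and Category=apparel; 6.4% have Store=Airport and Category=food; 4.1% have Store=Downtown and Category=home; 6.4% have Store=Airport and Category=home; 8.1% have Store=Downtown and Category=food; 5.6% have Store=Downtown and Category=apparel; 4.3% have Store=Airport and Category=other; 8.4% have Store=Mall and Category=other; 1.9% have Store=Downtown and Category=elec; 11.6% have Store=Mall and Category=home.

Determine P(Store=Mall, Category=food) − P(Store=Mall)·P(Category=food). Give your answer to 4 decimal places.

-0.0104

P(Store=Mall) = 0.098 + 0.040 + 0.108 + 0.116 + 0.084 = 0.446.
P(Category=food) = 0.081 + 0.098 + 0.064 = 0.243.
P(Store=Mall, Category=food) − P(Store=Mall)P(Category=food) = 0.098 − 0.446×0.243 = -0.0104.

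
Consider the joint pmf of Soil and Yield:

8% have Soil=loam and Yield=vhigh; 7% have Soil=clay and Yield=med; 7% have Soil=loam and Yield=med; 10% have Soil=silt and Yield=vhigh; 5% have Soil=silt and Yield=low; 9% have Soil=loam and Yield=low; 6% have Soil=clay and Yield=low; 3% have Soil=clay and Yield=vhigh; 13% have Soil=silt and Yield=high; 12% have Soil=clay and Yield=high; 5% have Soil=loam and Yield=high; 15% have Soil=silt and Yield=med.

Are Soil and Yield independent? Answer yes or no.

P(Soil=loam) = 0.29 and P(Yield=high) = 0.30, so their product is 0.0870, but P(Soil=loam, Yield=high) = 0.05. Since these differ, Soil and Yield are not independent.

no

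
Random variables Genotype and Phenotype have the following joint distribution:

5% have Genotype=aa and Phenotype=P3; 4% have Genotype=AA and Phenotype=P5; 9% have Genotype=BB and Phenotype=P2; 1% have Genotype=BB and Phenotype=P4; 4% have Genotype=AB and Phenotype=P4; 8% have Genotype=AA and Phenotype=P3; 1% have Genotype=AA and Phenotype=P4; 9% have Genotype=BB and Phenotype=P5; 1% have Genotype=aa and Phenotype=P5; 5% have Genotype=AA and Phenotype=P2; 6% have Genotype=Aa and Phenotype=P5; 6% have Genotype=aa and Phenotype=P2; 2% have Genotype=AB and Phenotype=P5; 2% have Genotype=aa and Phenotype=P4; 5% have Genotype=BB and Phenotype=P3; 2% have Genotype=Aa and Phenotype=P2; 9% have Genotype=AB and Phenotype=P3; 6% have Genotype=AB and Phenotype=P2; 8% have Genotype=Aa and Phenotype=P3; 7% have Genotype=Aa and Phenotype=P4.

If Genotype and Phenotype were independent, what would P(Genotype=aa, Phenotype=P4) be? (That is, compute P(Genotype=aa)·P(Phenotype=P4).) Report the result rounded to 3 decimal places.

P(Genotype=aa) = 0.06 + 0.05 + 0.02 + 0.01 = 0.14.
P(Phenotype=P4) = 0.01 + 0.07 + 0.02 + 0.04 + 0.01 = 0.15.
Product: 0.14 × 0.15 = 0.021.

0.021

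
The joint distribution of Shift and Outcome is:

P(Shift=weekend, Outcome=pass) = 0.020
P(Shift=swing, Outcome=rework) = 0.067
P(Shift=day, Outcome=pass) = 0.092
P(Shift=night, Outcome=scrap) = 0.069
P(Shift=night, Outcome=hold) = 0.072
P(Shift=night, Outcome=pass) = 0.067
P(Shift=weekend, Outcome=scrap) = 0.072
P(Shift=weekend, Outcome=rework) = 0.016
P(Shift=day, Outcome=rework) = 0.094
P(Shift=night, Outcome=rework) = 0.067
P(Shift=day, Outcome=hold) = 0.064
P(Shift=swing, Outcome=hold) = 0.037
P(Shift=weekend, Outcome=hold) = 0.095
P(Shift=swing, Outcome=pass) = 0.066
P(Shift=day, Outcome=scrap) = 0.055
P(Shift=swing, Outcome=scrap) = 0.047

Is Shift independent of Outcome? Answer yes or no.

P(Shift=weekend) = 0.203 and P(Outcome=hold) = 0.268, so their product is 0.05440, but P(Shift=weekend, Outcome=hold) = 0.095. Since these differ, Shift and Outcome are not independent.

no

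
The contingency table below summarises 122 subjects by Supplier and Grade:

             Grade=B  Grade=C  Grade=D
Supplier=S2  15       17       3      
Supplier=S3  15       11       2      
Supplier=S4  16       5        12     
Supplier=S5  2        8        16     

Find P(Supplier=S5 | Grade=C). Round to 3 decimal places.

0.195

Total with Grade=C: 17 + 11 + 5 + 8 = 41.
P(Supplier=S5 | Grade=C) = 8/41 = 0.195.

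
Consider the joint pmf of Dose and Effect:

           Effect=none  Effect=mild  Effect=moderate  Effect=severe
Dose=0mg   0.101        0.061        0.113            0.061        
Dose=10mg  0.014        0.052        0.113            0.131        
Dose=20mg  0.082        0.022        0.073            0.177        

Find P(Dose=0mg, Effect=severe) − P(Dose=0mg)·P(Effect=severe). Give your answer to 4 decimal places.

P(Dose=0mg) = 0.101 + 0.061 + 0.113 + 0.061 = 0.336.
P(Effect=severe) = 0.061 + 0.131 + 0.177 = 0.369.
P(Dose=0mg, Effect=severe) − P(Dose=0mg)P(Effect=severe) = 0.061 − 0.336×0.369 = -0.0630.

-0.0630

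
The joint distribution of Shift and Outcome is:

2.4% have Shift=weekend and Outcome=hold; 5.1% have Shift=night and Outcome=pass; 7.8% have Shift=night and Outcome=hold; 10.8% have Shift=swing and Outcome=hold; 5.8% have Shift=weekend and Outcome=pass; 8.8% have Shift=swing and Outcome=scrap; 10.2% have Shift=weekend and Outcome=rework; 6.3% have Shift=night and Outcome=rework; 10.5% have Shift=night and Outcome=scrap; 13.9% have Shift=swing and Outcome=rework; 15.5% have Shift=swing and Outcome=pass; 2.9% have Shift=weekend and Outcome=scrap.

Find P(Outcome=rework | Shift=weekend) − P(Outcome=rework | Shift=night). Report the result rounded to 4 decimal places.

P(Shift=weekend) = 0.058 + 0.102 + 0.029 + 0.024 = 0.213; P(Outcome=rework | Shift=weekend) = 0.102/0.213 = 0.47887.
P(Shift=night) = 0.051 + 0.063 + 0.105 + 0.078 = 0.297; P(Outcome=rework | Shift=night) = 0.063/0.297 = 0.21212.
Difference = 0.2668.

0.2668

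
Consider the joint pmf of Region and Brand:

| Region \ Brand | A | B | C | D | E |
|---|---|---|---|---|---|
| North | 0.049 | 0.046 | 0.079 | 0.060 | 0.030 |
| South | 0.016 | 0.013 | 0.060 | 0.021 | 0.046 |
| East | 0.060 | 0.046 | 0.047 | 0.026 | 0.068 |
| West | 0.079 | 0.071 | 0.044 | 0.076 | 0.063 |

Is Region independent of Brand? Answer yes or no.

no

P(Region=West) = 0.333 and P(Brand=C) = 0.230, so their product is 0.07659, but P(Region=West, Brand=C) = 0.044. Since these differ, Region and Brand are not independent.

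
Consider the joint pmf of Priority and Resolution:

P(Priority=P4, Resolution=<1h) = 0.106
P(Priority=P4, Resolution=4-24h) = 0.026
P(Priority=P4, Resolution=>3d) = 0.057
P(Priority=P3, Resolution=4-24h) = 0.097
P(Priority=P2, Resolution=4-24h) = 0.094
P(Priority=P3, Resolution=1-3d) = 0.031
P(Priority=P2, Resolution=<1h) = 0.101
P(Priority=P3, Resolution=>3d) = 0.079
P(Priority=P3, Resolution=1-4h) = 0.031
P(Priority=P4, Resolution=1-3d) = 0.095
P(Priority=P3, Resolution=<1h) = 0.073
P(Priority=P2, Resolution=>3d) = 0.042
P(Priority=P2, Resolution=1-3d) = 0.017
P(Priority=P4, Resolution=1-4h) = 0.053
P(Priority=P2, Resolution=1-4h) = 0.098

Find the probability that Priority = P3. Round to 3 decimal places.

0.311

P(Priority=P3) = 0.073 + 0.031 + 0.097 + 0.031 + 0.079 = 0.311.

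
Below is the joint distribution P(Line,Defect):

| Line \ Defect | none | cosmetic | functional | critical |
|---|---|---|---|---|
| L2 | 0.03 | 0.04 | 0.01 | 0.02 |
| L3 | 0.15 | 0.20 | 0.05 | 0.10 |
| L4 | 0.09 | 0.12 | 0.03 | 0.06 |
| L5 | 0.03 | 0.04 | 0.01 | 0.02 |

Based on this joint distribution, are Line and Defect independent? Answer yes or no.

Every cell satisfies P(Line,Defect) = P(Line)·P(Defect). For instance P(Line=L5) = 0.10, P(Defect=functional) = 0.10, and 0.10×0.10 = 0.01 matches the joint entry. So Line and Defect are independent.

yes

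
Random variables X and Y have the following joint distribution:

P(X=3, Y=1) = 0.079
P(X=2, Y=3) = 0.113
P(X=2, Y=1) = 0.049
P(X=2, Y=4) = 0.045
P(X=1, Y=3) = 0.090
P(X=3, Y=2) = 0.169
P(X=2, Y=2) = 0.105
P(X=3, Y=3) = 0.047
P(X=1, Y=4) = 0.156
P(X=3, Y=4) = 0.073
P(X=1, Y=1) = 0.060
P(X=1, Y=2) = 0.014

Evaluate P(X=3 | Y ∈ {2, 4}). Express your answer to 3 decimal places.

P(Y=2) = 0.014 + 0.105 + 0.169 = 0.288.
P(Y=4) = 0.156 + 0.045 + 0.073 = 0.274.
P(Y ∈ {2, 4}) = 0.288 + 0.274 = 0.562; P(X=3, Y ∈ {2, 4}) = 0.169 + 0.073 = 0.242.
P(X=3 | Y ∈ {2, 4}) = 0.242/0.562 = 0.431.

0.431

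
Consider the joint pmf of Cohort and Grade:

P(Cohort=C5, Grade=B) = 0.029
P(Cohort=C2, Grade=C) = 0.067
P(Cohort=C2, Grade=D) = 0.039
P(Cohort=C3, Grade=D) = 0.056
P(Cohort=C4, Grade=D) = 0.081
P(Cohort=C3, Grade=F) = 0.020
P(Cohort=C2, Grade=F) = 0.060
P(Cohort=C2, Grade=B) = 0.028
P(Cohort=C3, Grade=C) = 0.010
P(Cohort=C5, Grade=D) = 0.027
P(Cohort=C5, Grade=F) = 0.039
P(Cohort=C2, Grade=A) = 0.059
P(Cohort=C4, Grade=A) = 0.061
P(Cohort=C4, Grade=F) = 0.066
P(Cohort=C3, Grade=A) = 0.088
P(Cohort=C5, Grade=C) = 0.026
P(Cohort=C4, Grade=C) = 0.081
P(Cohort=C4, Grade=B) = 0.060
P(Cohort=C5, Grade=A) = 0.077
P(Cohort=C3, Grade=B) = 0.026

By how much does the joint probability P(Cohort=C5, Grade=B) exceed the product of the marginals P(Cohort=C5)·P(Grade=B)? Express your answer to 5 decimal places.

0.00069

P(Cohort=C5) = 0.077 + 0.029 + 0.026 + 0.027 + 0.039 = 0.198.
P(Grade=B) = 0.028 + 0.026 + 0.060 + 0.029 = 0.143.
P(Cohort=C5, Grade=B) − P(Cohort=C5)P(Grade=B) = 0.029 − 0.198×0.143 = 0.00069.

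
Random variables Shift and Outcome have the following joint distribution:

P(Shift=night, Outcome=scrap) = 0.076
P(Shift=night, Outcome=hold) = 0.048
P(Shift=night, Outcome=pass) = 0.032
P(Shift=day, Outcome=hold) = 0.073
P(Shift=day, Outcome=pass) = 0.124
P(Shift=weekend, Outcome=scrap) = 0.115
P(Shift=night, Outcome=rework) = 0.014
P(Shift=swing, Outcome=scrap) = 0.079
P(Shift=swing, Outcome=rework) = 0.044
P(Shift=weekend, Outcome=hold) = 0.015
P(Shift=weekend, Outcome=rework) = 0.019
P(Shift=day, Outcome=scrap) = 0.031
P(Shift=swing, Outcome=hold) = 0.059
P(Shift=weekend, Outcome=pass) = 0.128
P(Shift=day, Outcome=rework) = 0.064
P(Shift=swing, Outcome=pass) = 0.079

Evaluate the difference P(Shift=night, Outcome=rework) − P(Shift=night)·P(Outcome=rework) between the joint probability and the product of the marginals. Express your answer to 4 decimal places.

-0.0100

P(Shift=night) = 0.032 + 0.014 + 0.076 + 0.048 = 0.170.
P(Outcome=rework) = 0.064 + 0.044 + 0.014 + 0.019 = 0.141.
P(Shift=night, Outcome=rework) − P(Shift=night)P(Outcome=rework) = 0.014 − 0.170×0.141 = -0.0100.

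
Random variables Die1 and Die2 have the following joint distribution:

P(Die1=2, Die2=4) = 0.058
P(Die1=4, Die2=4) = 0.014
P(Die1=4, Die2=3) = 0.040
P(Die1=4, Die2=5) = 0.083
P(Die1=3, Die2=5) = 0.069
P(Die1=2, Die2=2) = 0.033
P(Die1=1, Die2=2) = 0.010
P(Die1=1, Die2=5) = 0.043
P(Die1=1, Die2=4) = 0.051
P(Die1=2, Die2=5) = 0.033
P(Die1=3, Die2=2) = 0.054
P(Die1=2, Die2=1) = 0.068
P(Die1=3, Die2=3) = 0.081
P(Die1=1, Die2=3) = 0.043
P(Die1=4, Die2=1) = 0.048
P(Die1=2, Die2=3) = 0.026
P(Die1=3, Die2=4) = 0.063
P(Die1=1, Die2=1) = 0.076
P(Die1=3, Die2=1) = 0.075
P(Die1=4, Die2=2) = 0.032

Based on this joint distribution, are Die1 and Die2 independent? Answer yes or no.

no

P(Die1=4) = 0.217 and P(Die2=5) = 0.228, so their product is 0.04948, but P(Die1=4, Die2=5) = 0.083. Since these differ, Die1 and Die2 are not independent.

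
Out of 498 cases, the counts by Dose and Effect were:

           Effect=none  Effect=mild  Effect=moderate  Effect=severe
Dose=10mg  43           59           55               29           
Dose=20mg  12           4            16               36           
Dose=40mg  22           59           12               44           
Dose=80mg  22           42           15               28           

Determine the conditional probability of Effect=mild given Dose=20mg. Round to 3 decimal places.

0.059

Total with Dose=20mg: 12 + 4 + 16 + 36 = 68.
P(Effect=mild | Dose=20mg) = 4/68 = 0.059.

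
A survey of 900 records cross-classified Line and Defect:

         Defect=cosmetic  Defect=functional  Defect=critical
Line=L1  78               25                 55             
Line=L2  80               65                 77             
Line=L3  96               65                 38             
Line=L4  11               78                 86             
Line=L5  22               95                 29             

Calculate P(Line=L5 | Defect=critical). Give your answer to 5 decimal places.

Total with Defect=critical: 55 + 77 + 38 + 86 + 29 = 285.
P(Line=L5 | Defect=critical) = 29/285 = 0.10175.

0.10175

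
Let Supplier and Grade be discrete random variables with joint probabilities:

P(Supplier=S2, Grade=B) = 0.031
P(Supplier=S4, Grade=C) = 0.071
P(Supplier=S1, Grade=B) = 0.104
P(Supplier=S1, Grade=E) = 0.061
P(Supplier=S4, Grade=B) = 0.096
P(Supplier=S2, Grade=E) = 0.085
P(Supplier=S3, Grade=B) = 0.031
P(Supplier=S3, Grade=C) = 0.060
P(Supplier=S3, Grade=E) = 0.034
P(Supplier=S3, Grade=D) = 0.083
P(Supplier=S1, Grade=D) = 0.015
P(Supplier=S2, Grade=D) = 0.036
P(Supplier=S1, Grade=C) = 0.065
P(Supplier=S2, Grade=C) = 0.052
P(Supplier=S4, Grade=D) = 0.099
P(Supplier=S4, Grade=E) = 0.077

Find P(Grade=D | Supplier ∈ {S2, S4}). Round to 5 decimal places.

P(Supplier=S2) = 0.031 + 0.052 + 0.036 + 0.085 = 0.204.
P(Supplier=S4) = 0.096 + 0.071 + 0.099 + 0.077 = 0.343.
P(Supplier ∈ {S2, S4}) = 0.204 + 0.343 = 0.547; P(Grade=D, Supplier ∈ {S2, S4}) = 0.036 + 0.099 = 0.135.
P(Grade=D | Supplier ∈ {S2, S4}) = 0.135/0.547 = 0.24680.

0.24680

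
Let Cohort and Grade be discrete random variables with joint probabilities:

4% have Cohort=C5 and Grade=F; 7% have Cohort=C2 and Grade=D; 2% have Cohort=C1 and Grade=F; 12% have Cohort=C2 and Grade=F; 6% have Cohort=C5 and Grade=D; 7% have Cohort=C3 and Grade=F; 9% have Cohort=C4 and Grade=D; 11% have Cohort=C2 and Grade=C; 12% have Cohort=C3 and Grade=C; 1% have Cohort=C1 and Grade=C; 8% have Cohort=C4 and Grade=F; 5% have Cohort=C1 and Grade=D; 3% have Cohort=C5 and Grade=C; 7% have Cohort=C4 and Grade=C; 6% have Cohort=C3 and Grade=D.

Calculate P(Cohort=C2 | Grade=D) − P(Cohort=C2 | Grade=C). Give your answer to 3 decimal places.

-0.111

P(Grade=D) = 0.05 + 0.07 + 0.06 + 0.09 + 0.06 = 0.33; P(Cohort=C2 | Grade=D) = 0.07/0.33 = 0.2121.
P(Grade=C) = 0.01 + 0.11 + 0.12 + 0.07 + 0.03 = 0.34; P(Cohort=C2 | Grade=C) = 0.11/0.34 = 0.3235.
Difference = -0.111.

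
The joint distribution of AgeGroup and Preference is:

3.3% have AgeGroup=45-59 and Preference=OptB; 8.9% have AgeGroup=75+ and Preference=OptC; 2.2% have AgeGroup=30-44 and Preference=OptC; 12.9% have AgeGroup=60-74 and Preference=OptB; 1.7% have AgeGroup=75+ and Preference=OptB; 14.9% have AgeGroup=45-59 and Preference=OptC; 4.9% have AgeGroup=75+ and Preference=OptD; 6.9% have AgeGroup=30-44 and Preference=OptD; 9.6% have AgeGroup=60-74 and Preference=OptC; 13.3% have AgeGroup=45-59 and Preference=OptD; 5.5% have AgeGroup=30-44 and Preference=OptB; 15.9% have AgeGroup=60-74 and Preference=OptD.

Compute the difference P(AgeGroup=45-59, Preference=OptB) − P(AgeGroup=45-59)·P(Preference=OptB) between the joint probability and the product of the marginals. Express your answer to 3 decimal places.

-0.041

P(AgeGroup=45-59) = 0.033 + 0.149 + 0.133 = 0.315.
P(Preference=OptB) = 0.055 + 0.033 + 0.129 + 0.017 = 0.234.
P(AgeGroup=45-59, Preference=OptB) − P(AgeGroup=45-59)P(Preference=OptB) = 0.033 − 0.315×0.234 = -0.041.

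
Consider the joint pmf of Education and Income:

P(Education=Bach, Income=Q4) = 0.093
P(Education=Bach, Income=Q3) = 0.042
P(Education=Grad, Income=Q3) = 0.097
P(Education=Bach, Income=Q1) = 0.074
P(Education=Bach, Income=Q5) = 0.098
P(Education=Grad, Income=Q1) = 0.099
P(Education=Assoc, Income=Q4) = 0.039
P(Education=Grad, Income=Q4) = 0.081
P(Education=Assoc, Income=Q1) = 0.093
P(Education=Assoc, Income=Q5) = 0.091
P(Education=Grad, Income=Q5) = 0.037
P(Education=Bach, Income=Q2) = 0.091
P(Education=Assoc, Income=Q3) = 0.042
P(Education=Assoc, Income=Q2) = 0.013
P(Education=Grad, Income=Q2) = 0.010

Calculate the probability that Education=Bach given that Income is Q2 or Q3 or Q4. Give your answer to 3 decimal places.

0.445

P(Income=Q2) = 0.013 + 0.091 + 0.010 = 0.114.
P(Income=Q3) = 0.042 + 0.042 + 0.097 = 0.181.
P(Income=Q4) = 0.039 + 0.093 + 0.081 = 0.213.
P(Income ∈ {Q2, Q3, Q4}) = 0.114 + 0.181 + 0.213 = 0.508; P(Education=Bach, Income ∈ {Q2, Q3, Q4}) = 0.091 + 0.042 + 0.093 = 0.226.
P(Education=Bach | Income ∈ {Q2, Q3, Q4}) = 0.226/0.508 = 0.445.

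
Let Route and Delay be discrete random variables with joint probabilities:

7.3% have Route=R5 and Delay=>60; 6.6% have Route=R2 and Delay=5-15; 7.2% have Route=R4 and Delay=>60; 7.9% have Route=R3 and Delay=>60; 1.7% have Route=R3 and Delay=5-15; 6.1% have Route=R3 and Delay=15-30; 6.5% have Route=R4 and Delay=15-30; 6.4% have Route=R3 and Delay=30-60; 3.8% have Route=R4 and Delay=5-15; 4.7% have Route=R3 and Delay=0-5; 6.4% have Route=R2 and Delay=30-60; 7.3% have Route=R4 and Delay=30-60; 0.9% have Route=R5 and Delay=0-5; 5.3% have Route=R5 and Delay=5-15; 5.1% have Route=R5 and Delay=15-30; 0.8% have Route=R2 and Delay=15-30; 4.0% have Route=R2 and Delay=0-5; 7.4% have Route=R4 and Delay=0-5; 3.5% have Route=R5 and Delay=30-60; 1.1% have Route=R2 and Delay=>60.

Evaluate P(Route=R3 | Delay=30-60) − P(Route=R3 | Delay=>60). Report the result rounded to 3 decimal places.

-0.065

P(Delay=30-60) = 0.064 + 0.064 + 0.073 + 0.035 = 0.236; P(Route=R3 | Delay=30-60) = 0.064/0.236 = 0.2712.
P(Delay=>60) = 0.011 + 0.079 + 0.072 + 0.073 = 0.235; P(Route=R3 | Delay=>60) = 0.079/0.235 = 0.3362.
Difference = -0.065.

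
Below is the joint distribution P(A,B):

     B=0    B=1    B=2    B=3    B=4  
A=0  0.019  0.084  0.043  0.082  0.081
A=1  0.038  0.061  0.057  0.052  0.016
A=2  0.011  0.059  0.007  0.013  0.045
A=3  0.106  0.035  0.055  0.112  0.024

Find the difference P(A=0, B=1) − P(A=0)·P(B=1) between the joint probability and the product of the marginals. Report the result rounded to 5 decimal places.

0.01015

P(A=0) = 0.019 + 0.084 + 0.043 + 0.082 + 0.081 = 0.309.
P(B=1) = 0.084 + 0.061 + 0.059 + 0.035 = 0.239.
P(A=0, B=1) − P(A=0)P(B=1) = 0.084 − 0.309×0.239 = 0.01015.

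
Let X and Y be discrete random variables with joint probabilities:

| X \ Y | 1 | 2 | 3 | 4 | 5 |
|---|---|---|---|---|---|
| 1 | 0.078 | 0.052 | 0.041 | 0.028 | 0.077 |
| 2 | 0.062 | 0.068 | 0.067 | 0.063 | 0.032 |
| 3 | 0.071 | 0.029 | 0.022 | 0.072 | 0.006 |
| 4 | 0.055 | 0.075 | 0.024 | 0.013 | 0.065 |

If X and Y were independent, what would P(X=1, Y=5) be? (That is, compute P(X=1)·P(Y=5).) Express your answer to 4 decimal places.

0.0497

P(X=1) = 0.078 + 0.052 + 0.041 + 0.028 + 0.077 = 0.276.
P(Y=5) = 0.077 + 0.032 + 0.006 + 0.065 = 0.180.
Product: 0.276 × 0.180 = 0.0497.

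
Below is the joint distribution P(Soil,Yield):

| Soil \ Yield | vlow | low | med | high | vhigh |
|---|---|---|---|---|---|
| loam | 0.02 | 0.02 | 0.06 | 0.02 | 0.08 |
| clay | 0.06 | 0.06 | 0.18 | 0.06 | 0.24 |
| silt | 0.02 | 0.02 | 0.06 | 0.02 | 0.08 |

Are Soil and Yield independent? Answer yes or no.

Every cell satisfies P(Soil,Yield) = P(Soil)·P(Yield). For instance P(Soil=clay) = 0.60, P(Yield=high) = 0.10, and 0.60×0.10 = 0.06 matches the joint entry. So Soil and Yield are independent.

yes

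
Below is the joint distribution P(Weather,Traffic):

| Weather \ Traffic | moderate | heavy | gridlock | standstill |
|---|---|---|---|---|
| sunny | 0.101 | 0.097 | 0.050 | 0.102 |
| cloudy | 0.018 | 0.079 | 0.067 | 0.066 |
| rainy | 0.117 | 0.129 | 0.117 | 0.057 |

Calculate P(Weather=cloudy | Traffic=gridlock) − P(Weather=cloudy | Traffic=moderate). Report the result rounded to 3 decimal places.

P(Traffic=gridlock) = 0.050 + 0.067 + 0.117 = 0.234; P(Weather=cloudy | Traffic=gridlock) = 0.067/0.234 = 0.2863.
P(Traffic=moderate) = 0.101 + 0.018 + 0.117 = 0.236; P(Weather=cloudy | Traffic=moderate) = 0.018/0.236 = 0.0763.
Difference = 0.210.

0.210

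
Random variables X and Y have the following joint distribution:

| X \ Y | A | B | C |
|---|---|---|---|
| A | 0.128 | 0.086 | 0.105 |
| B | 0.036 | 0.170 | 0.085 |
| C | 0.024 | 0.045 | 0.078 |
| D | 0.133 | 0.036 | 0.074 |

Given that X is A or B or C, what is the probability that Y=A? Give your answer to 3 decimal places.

P(X=A) = 0.128 + 0.086 + 0.105 = 0.319.
P(X=B) = 0.036 + 0.170 + 0.085 = 0.291.
P(X=C) = 0.024 + 0.045 + 0.078 = 0.147.
P(X ∈ {A, B, C}) = 0.319 + 0.291 + 0.147 = 0.757; P(Y=A, X ∈ {A, B, C}) = 0.128 + 0.036 + 0.024 = 0.188.
P(Y=A | X ∈ {A, B, C}) = 0.188/0.757 = 0.248.

0.248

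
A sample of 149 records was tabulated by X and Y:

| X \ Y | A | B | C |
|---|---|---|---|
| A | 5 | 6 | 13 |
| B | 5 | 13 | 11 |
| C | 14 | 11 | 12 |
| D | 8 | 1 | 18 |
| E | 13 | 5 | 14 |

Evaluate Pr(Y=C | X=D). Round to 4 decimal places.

0.6667

Total with X=D: 8 + 1 + 18 = 27.
P(Y=C | X=D) = 18/27 = 0.6667.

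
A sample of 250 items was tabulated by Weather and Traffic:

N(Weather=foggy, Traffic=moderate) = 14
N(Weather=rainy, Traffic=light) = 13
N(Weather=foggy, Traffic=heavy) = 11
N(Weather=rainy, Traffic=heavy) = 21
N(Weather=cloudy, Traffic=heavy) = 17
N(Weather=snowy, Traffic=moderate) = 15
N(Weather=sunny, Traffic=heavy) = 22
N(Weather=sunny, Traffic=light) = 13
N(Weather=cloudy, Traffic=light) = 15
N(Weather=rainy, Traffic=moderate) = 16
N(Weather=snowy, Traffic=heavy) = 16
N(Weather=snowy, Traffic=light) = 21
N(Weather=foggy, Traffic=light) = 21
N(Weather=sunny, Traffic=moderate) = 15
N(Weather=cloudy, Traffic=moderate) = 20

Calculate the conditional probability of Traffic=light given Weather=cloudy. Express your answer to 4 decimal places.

Total with Weather=cloudy: 15 + 20 + 17 = 52.
P(Traffic=light | Weather=cloudy) = 15/52 = 0.2885.

0.2885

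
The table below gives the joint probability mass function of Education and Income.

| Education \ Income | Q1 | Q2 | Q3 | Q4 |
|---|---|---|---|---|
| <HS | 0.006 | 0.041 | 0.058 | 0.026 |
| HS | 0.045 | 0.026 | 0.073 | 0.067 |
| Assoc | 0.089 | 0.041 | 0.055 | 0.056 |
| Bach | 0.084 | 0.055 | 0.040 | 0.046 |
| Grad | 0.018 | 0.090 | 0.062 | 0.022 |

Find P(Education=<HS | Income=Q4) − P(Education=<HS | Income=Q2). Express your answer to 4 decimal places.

P(Income=Q4) = 0.026 + 0.067 + 0.056 + 0.046 + 0.022 = 0.217; P(Education=<HS | Income=Q4) = 0.026/0.217 = 0.11982.
P(Income=Q2) = 0.041 + 0.026 + 0.041 + 0.055 + 0.090 = 0.253; P(Education=<HS | Income=Q2) = 0.041/0.253 = 0.16206.
Difference = -0.0422.

-0.0422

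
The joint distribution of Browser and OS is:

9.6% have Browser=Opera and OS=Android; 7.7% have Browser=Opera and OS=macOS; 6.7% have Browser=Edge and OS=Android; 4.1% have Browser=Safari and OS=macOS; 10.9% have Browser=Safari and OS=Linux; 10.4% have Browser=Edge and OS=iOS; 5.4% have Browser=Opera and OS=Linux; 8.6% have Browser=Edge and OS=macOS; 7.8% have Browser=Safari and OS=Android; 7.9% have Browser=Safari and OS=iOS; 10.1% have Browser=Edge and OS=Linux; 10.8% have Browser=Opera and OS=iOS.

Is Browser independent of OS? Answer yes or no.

P(Browser=Opera) = 0.335 and P(OS=Linux) = 0.264, so their product is 0.08844, but P(Browser=Opera, OS=Linux) = 0.054. Since these differ, Browser and OS are not independent.

no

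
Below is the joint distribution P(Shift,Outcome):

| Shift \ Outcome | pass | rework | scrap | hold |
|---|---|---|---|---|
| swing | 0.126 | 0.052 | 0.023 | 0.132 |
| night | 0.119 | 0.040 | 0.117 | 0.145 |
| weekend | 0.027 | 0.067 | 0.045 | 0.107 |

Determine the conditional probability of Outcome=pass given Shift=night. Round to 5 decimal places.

0.28266

P(Shift=night) = 0.119 + 0.040 + 0.117 + 0.145 = 0.421.
P(Outcome=pass | Shift=night) = 0.119/0.421 = 0.28266.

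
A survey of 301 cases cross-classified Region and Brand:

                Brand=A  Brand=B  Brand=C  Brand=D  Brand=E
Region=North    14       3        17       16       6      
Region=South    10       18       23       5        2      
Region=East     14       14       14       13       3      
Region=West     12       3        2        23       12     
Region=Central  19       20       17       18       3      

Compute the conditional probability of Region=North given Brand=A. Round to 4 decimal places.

0.2029

Total with Brand=A: 14 + 10 + 14 + 12 + 19 = 69.
P(Region=North | Brand=A) = 14/69 = 0.2029.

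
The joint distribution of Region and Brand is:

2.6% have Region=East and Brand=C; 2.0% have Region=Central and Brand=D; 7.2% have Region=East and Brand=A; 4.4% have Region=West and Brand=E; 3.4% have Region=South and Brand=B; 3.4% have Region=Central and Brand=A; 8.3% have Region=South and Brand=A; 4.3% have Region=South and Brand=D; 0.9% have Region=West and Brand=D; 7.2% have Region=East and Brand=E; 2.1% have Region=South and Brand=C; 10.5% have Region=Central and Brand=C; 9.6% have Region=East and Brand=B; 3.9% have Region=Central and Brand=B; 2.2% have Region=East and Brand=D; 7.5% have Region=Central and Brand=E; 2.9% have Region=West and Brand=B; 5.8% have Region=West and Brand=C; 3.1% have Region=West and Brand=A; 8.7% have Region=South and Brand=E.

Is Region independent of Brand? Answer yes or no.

P(Region=Central) = 0.273 and P(Brand=C) = 0.210, so their product is 0.05733, but P(Region=Central, Brand=C) = 0.105. Since these differ, Region and Brand are not independent.

no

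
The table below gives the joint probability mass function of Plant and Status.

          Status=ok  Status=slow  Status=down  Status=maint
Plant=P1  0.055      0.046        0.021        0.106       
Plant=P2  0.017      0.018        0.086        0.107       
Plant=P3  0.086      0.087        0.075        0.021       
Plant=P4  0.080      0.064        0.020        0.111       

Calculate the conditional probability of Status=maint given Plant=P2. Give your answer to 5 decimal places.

P(Plant=P2) = 0.017 + 0.018 + 0.086 + 0.107 = 0.228.
P(Status=maint | Plant=P2) = 0.107/0.228 = 0.46930.

0.46930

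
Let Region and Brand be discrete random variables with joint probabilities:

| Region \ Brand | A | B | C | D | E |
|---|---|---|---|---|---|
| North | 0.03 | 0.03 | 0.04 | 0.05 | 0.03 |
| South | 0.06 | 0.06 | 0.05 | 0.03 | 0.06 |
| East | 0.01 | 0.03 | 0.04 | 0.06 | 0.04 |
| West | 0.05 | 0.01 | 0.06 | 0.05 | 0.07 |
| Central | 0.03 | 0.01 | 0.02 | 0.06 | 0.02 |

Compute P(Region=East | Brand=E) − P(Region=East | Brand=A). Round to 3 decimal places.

0.126

P(Brand=E) = 0.03 + 0.06 + 0.04 + 0.07 + 0.02 = 0.22; P(Region=East | Brand=E) = 0.04/0.22 = 0.1818.
P(Brand=A) = 0.03 + 0.06 + 0.01 + 0.05 + 0.03 = 0.18; P(Region=East | Brand=A) = 0.01/0.18 = 0.0556.
Difference = 0.126.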